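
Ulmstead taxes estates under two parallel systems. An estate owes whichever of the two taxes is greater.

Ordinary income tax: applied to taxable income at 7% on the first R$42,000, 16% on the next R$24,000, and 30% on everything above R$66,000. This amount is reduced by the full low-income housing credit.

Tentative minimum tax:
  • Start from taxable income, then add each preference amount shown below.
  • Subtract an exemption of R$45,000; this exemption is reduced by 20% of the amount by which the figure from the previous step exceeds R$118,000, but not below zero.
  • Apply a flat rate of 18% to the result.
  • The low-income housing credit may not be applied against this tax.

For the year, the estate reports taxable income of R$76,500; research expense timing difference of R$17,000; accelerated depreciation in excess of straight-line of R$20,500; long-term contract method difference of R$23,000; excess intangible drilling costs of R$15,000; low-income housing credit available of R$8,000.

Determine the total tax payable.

Tentative minimum tax:
  Adjusted income: R$76,500 + R$17,000 + R$20,500 + R$23,000 + R$15,000 = R$152,000
  Exemption: R$45,000 − 20% × (R$152,000 − R$118,000) = R$45,000 − R$6,800 = R$38,200
  Base: R$152,000 − R$38,200 = R$113,800
  R$113,800 × 18% = R$20,484

Ordinary income tax:
  R$42,000 × 7% = R$2,940
  R$24,000 × 16% = R$3,840
  R$10,500 × 30% = R$3,150
  → R$9,930
  Less low-income housing credit R$8,000 → R$1,930

R$20,484 > R$1,930, so the tentative minimum tax is the binding amount.

R$20,484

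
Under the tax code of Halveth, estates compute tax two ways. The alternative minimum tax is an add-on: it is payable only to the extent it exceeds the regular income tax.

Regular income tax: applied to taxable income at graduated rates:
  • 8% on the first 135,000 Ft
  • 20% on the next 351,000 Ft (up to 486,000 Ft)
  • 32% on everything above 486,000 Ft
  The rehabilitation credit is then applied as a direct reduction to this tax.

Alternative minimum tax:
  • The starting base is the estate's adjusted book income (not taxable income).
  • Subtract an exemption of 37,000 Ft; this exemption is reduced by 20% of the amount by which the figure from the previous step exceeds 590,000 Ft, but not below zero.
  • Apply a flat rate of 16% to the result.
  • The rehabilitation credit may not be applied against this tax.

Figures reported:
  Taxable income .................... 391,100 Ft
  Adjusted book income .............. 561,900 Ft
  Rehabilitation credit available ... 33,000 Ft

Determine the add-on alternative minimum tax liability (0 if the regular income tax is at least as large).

Alternative minimum tax:
  Base (adjusted book income): 561,900 Ft
  Exemption: 561,900 Ft ≤ 590,000 Ft, so full 37,000 Ft applies
  Base: 561,900 Ft − 37,000 Ft = 524,900 Ft
  524,900 Ft × 16% = 83,984 Ft

Regular income tax:
  135,000 Ft × 8% = 10,800 Ft
  256,100 Ft × 20% = 51,220 Ft
  → 62,020 Ft
  Less rehabilitation credit 33,000 Ft → 29,020 Ft

Excess of alternative minimum tax over regular income tax: 83,984 Ft − 29,020 Ft = 54,964 Ft.

54,964 Ft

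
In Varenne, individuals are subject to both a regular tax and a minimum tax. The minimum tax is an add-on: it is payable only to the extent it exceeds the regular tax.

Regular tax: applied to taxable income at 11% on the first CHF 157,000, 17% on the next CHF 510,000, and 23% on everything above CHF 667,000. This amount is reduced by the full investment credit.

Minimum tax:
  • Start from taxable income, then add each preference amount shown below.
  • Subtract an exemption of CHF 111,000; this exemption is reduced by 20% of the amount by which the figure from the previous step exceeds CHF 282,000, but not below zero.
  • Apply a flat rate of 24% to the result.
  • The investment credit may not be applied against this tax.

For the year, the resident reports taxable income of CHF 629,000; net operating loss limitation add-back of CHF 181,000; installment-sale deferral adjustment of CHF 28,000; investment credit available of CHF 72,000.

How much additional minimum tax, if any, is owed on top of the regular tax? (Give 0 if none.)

CHF 175,610

Minimum tax:
  Adjusted income: CHF 629,000 + CHF 181,000 + CHF 28,000 = CHF 838,000
  Exemption: 20% × (CHF 838,000 − CHF 282,000) = CHF 111,200 ≥ CHF 111,000, so the exemption is fully phased out
  Base: CHF 838,000 − CHF 0 = CHF 838,000
  CHF 838,000 × 24% = CHF 201,120

Regular tax:
  CHF 157,000 × 11% = CHF 17,270
  CHF 472,000 × 17% = CHF 80,240
  → CHF 97,510
  Less investment credit CHF 72,000 → CHF 25,510

Excess of minimum tax over regular tax: CHF 201,120 − CHF 25,510 = CHF 175,610.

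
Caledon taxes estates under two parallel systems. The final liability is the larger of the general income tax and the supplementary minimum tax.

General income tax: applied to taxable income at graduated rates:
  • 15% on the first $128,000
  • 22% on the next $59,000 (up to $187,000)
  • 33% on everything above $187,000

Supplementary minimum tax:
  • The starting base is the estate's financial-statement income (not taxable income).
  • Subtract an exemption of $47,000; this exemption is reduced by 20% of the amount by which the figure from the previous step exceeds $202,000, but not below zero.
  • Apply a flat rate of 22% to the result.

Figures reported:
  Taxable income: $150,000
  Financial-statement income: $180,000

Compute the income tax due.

General income tax:
  $128,000 × 15% = $19,200
  $22,000 × 22% = $4,840
  → $24,040

Supplementary minimum tax:
  Base (financial-statement income): $180,000
  Exemption: $180,000 ≤ $202,000, so full $47,000 applies
  Base: $180,000 − $47,000 = $133,000
  $133,000 × 22% = $29,260

$29,260 > $24,040, so the supplementary minimum tax is the binding amount.

$29,260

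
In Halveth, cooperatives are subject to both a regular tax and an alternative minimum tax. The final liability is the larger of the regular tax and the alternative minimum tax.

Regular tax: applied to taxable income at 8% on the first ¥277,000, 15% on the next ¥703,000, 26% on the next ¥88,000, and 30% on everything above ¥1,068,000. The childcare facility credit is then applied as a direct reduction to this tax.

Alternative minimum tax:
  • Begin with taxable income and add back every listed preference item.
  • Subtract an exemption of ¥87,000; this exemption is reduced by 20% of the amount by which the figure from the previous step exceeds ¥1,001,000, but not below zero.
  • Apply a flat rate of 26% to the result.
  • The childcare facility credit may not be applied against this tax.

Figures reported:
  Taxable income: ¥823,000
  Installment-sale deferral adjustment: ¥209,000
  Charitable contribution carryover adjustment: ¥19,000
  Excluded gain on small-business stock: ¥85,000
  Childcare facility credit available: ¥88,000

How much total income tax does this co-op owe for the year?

Regular tax:
  ¥277,000 × 8% = ¥22,160
  ¥546,000 × 15% = ¥81,900
  → ¥104,060
  Less childcare facility credit ¥88,000 → ¥16,060

Alternative minimum tax:
  Adjusted income: ¥823,000 + ¥209,000 + ¥19,000 + ¥85,000 = ¥1,136,000
  Exemption: ¥87,000 − 20% × (¥1,136,000 − ¥1,001,000) = ¥87,000 − ¥27,000 = ¥60,000
  Base: ¥1,136,000 − ¥60,000 = ¥1,076,000
  ¥1,076,000 × 26% = ¥279,760

¥279,760 > ¥16,060, so the alternative minimum tax is the binding amount.

¥279,760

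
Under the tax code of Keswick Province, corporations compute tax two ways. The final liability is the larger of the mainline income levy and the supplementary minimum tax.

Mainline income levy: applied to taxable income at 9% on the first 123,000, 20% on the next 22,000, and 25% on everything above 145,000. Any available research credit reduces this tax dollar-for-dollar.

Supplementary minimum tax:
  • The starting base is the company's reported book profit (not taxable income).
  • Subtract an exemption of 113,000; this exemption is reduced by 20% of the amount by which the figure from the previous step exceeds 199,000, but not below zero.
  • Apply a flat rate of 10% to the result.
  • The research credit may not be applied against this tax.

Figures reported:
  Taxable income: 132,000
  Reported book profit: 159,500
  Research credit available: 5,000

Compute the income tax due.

Mainline income levy:
  123,000 × 9% = 11,070
  9,000 × 20% = 1,800
  → 12,870
  Less research credit 5,000 → 7,870

Supplementary minimum tax:
  Base (reported book profit): 159,500
  Exemption: 159,500 ≤ 199,000, so full 113,000 applies
  Base: 159,500 − 113,000 = 46,500
  46,500 × 10% = 4,650

7,870 > 4,650, so the mainline income levy governs.

7,870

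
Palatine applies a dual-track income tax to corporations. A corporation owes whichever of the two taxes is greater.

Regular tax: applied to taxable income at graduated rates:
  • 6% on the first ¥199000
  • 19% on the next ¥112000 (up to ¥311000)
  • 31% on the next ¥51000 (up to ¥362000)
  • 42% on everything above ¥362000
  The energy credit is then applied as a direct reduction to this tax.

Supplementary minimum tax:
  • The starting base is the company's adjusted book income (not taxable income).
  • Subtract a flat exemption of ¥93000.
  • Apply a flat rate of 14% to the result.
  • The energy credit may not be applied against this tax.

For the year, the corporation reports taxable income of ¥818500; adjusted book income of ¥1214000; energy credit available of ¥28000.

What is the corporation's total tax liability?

Regular tax:
  ¥199000 × 6% = ¥11940
  ¥112000 × 19% = ¥21280
  ¥51000 × 31% = ¥15810
  ¥456500 × 42% = ¥191730
  → ¥240760
  Less energy credit ¥28000 → ¥212760

Supplementary minimum tax:
  Base (adjusted book income): ¥1214000
  Less exemption ¥93000 → base ¥1121000
  ¥1121000 × 14% = ¥156940

¥212760 > ¥156940, so the regular tax governs.

¥212760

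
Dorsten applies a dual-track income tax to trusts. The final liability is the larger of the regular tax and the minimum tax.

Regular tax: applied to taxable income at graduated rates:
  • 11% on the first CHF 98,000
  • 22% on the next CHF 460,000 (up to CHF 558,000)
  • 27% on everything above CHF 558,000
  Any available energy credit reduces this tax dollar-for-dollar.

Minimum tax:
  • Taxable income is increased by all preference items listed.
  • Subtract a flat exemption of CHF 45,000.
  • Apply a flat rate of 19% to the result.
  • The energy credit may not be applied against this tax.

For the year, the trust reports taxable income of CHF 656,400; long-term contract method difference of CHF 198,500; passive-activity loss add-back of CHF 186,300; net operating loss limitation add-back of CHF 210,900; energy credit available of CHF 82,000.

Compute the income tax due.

Regular tax:
  CHF 98,000 × 11% = CHF 10,780
  CHF 460,000 × 22% = CHF 101,200
  CHF 98,400 × 27% = CHF 26,568
  → CHF 138,548
  Less energy credit CHF 82,000 → CHF 56,548

Minimum tax:
  Adjusted income: CHF 656,400 + CHF 198,500 + CHF 186,300 + CHF 210,900 = CHF 1,252,100
  Less exemption CHF 45,000 → base CHF 1,207,100
  CHF 1,207,100 × 19% = CHF 229,349

CHF 229,349 > CHF 56,548, so the minimum tax is the binding amount.

CHF 229,349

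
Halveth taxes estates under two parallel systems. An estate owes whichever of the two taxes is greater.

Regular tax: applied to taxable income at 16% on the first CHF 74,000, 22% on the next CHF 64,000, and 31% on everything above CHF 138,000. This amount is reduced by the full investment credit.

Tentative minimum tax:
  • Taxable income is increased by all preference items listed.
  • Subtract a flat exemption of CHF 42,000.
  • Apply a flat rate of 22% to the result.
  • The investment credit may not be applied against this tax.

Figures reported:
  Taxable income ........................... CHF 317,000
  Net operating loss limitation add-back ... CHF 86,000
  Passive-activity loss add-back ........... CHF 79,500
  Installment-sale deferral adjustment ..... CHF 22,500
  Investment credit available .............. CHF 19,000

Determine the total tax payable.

Tentative minimum tax:
  Adjusted income: CHF 317,000 + CHF 86,000 + CHF 79,500 + CHF 22,500 = CHF 505,000
  Less exemption CHF 42,000 → base CHF 463,000
  CHF 463,000 × 22% = CHF 101,860

Regular tax:
  CHF 74,000 × 16% = CHF 11,840
  CHF 64,000 × 22% = CHF 14,080
  CHF 179,000 × 31% = CHF 55,490
  → CHF 81,410
  Less investment credit CHF 19,000 → CHF 62,410

CHF 101,860 > CHF 62,410, so the tentative minimum tax is the binding amount.

CHF 101,860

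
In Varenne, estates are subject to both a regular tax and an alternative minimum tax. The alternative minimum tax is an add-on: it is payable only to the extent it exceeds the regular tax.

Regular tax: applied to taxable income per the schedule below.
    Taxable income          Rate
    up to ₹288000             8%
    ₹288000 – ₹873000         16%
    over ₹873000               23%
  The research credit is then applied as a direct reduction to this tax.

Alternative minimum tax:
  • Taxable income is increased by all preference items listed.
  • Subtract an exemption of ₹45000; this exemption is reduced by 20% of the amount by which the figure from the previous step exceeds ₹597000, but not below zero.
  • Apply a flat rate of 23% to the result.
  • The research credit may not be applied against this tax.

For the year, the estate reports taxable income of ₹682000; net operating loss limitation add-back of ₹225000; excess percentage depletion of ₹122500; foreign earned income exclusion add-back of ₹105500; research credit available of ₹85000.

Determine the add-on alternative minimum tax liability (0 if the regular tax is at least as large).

₹259970

Alternative minimum tax:
  Adjusted income: ₹682000 + ₹225000 + ₹122500 + ₹105500 = ₹1135000
  Exemption: 20% × (₹1135000 − ₹597000) = ₹107600 ≥ ₹45000, so the exemption is fully phased out
  Base: ₹1135000 − ₹0 = ₹1135000
  ₹1135000 × 23% = ₹261050

Regular tax:
  ₹288000 × 8% = ₹23040
  ₹394000 × 16% = ₹63040
  → ₹86080
  Less research credit ₹85000 → ₹1080

Excess of alternative minimum tax over regular tax: ₹261050 − ₹1080 = ₹259970.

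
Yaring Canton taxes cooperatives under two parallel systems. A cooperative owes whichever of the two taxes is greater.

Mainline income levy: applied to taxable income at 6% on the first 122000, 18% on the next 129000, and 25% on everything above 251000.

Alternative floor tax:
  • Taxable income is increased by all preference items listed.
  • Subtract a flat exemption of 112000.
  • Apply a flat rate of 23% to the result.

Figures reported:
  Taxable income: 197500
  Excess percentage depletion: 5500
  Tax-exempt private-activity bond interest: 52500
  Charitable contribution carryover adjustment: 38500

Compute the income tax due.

Mainline income levy:
  122000 × 6% = 7320
  75500 × 18% = 13590
  → 20910

Alternative floor tax:
  Adjusted income: 197500 + 5500 + 52500 + 38500 = 294000
  Less exemption 112000 → base 182000
  182000 × 23% = 41860

41860 > 20910, so the alternative floor tax is the binding amount.

41860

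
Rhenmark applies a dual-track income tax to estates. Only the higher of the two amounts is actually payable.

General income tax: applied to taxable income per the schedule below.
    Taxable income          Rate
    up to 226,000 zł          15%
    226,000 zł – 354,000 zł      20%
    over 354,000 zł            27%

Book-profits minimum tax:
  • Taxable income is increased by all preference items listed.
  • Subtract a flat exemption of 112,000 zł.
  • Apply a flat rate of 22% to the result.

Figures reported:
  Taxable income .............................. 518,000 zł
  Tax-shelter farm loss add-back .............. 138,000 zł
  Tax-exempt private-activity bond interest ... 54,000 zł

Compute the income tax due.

131,560 zł

Book-profits minimum tax:
  Adjusted income: 518,000 zł + 138,000 zł + 54,000 zł = 710,000 zł
  Less exemption 112,000 zł → base 598,000 zł
  598,000 zł × 22% = 131,560 zł

General income tax:
  226,000 zł × 15% = 33,900 zł
  128,000 zł × 20% = 25,600 zł
  164,000 zł × 27% = 44,280 zł
  → 103,780 zł

131,560 zł > 103,780 zł, so the book-profits minimum tax is the binding amount.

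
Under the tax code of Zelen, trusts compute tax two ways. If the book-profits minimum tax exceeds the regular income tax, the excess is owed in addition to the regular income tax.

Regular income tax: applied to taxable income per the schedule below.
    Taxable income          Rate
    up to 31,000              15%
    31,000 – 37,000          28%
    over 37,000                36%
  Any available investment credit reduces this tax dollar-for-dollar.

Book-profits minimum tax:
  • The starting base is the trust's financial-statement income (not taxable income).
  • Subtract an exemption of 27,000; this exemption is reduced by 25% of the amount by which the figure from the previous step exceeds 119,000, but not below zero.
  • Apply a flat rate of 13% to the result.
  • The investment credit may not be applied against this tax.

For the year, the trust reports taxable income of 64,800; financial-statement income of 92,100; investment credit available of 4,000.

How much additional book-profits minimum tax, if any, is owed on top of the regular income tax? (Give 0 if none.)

Book-profits minimum tax:
  Base (financial-statement income): 92,100
  Exemption: 92,100 ≤ 119,000, so full 27,000 applies
  Base: 92,100 − 27,000 = 65,100
  65,100 × 13% = 8,463

Regular income tax:
  31,000 × 15% = 4,650
  6,000 × 28% = 1,680
  27,800 × 36% = 10,008
  → 16,338
  Less investment credit 4,000 → 12,338

8,463 ≤ 12,338, so no add-on is due.

0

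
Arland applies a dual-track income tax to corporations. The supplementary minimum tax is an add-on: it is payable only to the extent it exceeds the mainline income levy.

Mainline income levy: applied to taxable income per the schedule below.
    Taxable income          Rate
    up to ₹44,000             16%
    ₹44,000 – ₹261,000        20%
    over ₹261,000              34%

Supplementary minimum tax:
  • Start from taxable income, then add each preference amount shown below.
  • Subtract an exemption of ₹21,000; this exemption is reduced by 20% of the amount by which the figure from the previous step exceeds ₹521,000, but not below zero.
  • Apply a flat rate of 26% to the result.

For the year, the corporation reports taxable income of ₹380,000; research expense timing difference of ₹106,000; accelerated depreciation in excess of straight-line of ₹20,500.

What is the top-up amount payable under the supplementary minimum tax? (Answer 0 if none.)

Supplementary minimum tax:
  Adjusted income: ₹380,000 + ₹106,000 + ₹20,500 = ₹506,500
  Exemption: ₹506,500 ≤ ₹521,000, so full ₹21,000 applies
  Base: ₹506,500 − ₹21,000 = ₹485,500
  ₹485,500 × 26% = ₹126,230

Mainline income levy:
  ₹44,000 × 16% = ₹7,040
  ₹217,000 × 20% = ₹43,400
  ₹119,000 × 34% = ₹40,460
  → ₹90,900

Excess of supplementary minimum tax over mainline income levy: ₹126,230 − ₹90,900 = ₹35,330.

₹35,330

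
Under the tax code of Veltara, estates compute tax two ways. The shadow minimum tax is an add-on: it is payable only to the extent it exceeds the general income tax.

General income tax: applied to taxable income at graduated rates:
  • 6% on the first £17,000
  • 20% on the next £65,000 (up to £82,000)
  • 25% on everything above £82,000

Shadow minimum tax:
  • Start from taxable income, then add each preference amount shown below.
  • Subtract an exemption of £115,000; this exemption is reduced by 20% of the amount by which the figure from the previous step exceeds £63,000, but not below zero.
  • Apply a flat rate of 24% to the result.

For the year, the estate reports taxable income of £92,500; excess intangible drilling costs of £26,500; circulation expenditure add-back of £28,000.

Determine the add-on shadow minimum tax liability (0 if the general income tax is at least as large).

Shadow minimum tax:
  Adjusted income: £92,500 + £26,500 + £28,000 = £147,000
  Exemption: £115,000 − 20% × (£147,000 − £63,000) = £115,000 − £16,800 = £98,200
  Base: £147,000 − £98,200 = £48,800
  £48,800 × 24% = £11,712

General income tax:
  £17,000 × 6% = £1,020
  £65,000 × 20% = £13,000
  £10,500 × 25% = £2,625
  → £16,645

£11,712 ≤ £16,645, so no add-on is due.

£0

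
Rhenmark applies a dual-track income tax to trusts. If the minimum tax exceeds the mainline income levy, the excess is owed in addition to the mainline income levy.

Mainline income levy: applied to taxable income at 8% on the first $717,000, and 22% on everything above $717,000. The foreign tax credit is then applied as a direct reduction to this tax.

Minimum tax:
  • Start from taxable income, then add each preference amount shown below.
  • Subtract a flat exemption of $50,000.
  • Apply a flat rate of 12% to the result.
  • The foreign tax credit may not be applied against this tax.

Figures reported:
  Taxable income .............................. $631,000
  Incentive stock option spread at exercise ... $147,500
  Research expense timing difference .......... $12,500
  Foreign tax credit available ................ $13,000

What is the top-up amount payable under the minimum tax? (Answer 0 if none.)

Minimum tax:
  Adjusted income: $631,000 + $147,500 + $12,500 = $791,000
  Less exemption $50,000 → base $741,000
  $741,000 × 12% = $88,920

Mainline income levy:
  $631,000 × 8% = $50,480
  Less foreign tax credit $13,000 → $37,480

Excess of minimum tax over mainline income levy: $88,920 − $37,480 = $51,440.

$51,440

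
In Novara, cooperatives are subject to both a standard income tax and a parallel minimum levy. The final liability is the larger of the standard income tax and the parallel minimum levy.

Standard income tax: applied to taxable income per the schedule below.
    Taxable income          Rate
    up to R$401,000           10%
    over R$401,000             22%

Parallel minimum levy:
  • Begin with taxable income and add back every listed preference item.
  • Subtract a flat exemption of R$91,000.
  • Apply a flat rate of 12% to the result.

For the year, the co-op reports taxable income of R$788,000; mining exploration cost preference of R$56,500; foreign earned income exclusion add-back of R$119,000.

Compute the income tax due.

R$125,240

Parallel minimum levy:
  Adjusted income: R$788,000 + R$56,500 + R$119,000 = R$963,500
  Less exemption R$91,000 → base R$872,500
  R$872,500 × 12% = R$104,700

Standard income tax:
  R$401,000 × 10% = R$40,100
  R$387,000 × 22% = R$85,140
  → R$125,240

R$125,240 > R$104,700, so the standard income tax governs.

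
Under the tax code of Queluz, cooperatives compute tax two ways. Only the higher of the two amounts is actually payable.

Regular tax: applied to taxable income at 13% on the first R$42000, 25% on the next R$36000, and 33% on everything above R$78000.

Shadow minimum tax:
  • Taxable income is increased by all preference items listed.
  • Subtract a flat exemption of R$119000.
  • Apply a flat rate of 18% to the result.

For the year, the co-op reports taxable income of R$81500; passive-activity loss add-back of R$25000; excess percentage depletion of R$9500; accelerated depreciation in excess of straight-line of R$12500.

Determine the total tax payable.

Regular tax:
  R$42000 × 13% = R$5460
  R$36000 × 25% = R$9000
  R$3500 × 33% = R$1155
  → R$15615

Shadow minimum tax:
  Adjusted income: R$81500 + R$25000 + R$9500 + R$12500 = R$128500
  Less exemption R$119000 → base R$9500
  R$9500 × 18% = R$1710

R$15615 > R$1710, so the regular tax governs.

R$15615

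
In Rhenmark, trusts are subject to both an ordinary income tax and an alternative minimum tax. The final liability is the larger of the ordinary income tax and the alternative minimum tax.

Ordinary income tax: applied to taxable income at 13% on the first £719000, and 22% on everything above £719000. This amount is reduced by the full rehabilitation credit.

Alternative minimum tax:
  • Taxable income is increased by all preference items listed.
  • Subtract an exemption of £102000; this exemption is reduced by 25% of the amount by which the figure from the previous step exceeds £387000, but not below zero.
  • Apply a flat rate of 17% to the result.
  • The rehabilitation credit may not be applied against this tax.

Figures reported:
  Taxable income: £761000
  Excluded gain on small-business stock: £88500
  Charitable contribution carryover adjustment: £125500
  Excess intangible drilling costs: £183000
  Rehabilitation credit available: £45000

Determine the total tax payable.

Ordinary income tax:
  £719000 × 13% = £93470
  £42000 × 22% = £9240
  → £102710
  Less rehabilitation credit £45000 → £57710

Alternative minimum tax:
  Adjusted income: £761000 + £88500 + £125500 + £183000 = £1158000
  Exemption: 25% × (£1158000 − £387000) = £192750 ≥ £102000, so the exemption is fully phased out
  Base: £1158000 − £0 = £1158000
  £1158000 × 17% = £196860

£196860 > £57710, so the alternative minimum tax is the binding amount.

£196860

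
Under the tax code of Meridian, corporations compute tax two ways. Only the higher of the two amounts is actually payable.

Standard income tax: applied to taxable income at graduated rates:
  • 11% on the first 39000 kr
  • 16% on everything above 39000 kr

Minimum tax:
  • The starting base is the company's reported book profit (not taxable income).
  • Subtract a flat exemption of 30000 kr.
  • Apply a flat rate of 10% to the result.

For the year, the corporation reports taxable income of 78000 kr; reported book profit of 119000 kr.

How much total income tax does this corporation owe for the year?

10530 kr

Standard income tax:
  39000 kr × 11% = 4290 kr
  39000 kr × 16% = 6240 kr
  → 10530 kr

Minimum tax:
  Base (reported book profit): 119000 kr
  Less exemption 30000 kr → base 89000 kr
  89000 kr × 10% = 8900 kr

10530 kr > 8900 kr, so the standard income tax governs.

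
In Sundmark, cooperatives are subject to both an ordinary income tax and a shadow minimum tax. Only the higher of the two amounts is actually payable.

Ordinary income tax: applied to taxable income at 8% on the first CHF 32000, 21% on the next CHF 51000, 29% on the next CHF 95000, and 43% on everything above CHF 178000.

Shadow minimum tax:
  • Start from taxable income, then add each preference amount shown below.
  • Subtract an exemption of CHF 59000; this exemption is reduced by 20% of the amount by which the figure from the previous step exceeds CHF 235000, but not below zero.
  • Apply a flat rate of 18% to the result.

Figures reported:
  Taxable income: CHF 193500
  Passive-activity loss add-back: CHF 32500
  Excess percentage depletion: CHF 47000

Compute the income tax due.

Shadow minimum tax:
  Adjusted income: CHF 193500 + CHF 32500 + CHF 47000 = CHF 273000
  Exemption: CHF 59000 − 20% × (CHF 273000 − CHF 235000) = CHF 59000 − CHF 7600 = CHF 51400
  Base: CHF 273000 − CHF 51400 = CHF 221600
  CHF 221600 × 18% = CHF 39888

Ordinary income tax:
  CHF 32000 × 8% = CHF 2560
  CHF 51000 × 21% = CHF 10710
  CHF 95000 × 29% = CHF 27550
  CHF 15500 × 43% = CHF 6665
  → CHF 47485

CHF 47485 > CHF 39888, so the ordinary income tax governs.

CHF 47485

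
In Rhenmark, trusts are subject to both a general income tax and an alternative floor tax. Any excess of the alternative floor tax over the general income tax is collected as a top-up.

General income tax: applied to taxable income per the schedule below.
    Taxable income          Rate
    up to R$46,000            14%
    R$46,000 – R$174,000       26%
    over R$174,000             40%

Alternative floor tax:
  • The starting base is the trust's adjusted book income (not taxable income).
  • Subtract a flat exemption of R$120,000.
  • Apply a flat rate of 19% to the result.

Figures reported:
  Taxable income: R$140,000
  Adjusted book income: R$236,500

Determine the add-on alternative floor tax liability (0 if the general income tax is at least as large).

Alternative floor tax:
  Base (adjusted book income): R$236,500
  Less exemption R$120,000 → base R$116,500
  R$116,500 × 19% = R$22,135

General income tax:
  R$46,000 × 14% = R$6,440
  R$94,000 × 26% = R$24,440
  → R$30,880

R$22,135 ≤ R$30,880, so no add-on is due.

R$0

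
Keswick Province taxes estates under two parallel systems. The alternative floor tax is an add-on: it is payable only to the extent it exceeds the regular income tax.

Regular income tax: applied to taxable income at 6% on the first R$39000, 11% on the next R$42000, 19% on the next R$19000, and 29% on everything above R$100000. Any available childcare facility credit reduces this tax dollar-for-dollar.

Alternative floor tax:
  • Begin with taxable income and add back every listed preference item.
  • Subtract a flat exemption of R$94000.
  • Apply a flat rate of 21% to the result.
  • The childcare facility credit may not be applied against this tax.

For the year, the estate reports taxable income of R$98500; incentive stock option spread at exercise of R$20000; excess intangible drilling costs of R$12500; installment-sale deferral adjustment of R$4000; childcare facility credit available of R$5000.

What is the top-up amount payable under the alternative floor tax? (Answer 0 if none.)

R$3325

Regular income tax:
  R$39000 × 6% = R$2340
  R$42000 × 11% = R$4620
  R$17500 × 19% = R$3325
  → R$10285
  Less childcare facility credit R$5000 → R$5285

Alternative floor tax:
  Adjusted income: R$98500 + R$20000 + R$12500 + R$4000 = R$135000
  Less exemption R$94000 → base R$41000
  R$41000 × 21% = R$8610

Excess of alternative floor tax over regular income tax: R$8610 − R$5285 = R$3325.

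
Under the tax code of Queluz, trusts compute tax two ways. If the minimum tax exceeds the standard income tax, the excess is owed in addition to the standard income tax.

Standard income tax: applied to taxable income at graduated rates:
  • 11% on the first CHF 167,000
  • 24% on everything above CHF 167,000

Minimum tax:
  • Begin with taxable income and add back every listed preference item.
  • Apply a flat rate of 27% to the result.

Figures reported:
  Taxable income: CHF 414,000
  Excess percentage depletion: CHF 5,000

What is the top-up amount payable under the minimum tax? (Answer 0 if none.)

Minimum tax:
  Adjusted income: CHF 414,000 + CHF 5,000 = CHF 419,000
  CHF 419,000 × 27% = CHF 113,130

Standard income tax:
  CHF 167,000 × 11% = CHF 18,370
  CHF 247,000 × 24% = CHF 59,280
  → CHF 77,650

Excess of minimum tax over standard income tax: CHF 113,130 − CHF 77,650 = CHF 35,480.

CHF 35,480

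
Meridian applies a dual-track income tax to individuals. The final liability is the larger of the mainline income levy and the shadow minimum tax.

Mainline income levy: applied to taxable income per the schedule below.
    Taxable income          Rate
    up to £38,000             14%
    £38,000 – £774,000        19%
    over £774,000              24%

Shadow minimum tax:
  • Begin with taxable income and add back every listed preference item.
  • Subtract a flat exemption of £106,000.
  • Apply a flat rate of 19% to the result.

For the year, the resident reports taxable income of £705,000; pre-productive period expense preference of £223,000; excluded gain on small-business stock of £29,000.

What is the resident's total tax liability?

£161,690

Shadow minimum tax:
  Adjusted income: £705,000 + £223,000 + £29,000 = £957,000
  Less exemption £106,000 → base £851,000
  £851,000 × 19% = £161,690

Mainline income levy:
  £38,000 × 14% = £5,320
  £667,000 × 19% = £126,730
  → £132,050

£161,690 > £132,050, so the shadow minimum tax is the binding amount.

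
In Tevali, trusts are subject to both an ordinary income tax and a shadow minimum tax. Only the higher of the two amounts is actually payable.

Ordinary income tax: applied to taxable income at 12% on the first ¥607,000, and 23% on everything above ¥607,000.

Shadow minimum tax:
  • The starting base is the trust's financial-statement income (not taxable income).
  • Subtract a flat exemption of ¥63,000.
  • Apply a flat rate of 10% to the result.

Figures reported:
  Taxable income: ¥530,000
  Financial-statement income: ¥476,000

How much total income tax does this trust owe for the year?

¥63,600

Ordinary income tax:
  ¥530,000 × 12% = ¥63,600

Shadow minimum tax:
  Base (financial-statement income): ¥476,000
  Less exemption ¥63,000 → base ¥413,000
  ¥413,000 × 10% = ¥41,300

¥63,600 > ¥41,300, so the ordinary income tax governs.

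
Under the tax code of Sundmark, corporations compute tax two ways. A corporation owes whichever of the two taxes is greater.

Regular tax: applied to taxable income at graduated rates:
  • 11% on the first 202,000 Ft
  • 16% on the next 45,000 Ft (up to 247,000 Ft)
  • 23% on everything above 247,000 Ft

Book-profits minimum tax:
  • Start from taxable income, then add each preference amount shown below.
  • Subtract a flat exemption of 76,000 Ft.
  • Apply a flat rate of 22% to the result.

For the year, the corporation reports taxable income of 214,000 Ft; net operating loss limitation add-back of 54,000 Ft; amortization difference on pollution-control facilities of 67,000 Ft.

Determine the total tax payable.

56,980 Ft

Regular tax:
  202,000 Ft × 11% = 22,220 Ft
  12,000 Ft × 16% = 1,920 Ft
  → 24,140 Ft

Book-profits minimum tax:
  Adjusted income: 214,000 Ft + 54,000 Ft + 67,000 Ft = 335,000 Ft
  Less exemption 76,000 Ft → base 259,000 Ft
  259,000 Ft × 22% = 56,980 Ft

56,980 Ft > 24,140 Ft, so the book-profits minimum tax is the binding amount.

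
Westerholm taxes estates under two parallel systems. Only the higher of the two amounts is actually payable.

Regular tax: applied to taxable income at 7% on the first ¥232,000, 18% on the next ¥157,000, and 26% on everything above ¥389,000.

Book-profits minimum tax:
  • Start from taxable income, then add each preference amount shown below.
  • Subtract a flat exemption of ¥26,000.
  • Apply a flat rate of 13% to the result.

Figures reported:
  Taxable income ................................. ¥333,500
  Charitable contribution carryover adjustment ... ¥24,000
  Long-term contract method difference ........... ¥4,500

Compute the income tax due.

¥43,680

Regular tax:
  ¥232,000 × 7% = ¥16,240
  ¥101,500 × 18% = ¥18,270
  → ¥34,510

Book-profits minimum tax:
  Adjusted income: ¥333,500 + ¥24,000 + ¥4,500 = ¥362,000
  Less exemption ¥26,000 → base ¥336,000
  ¥336,000 × 13% = ¥43,680

¥43,680 > ¥34,510, so the book-profits minimum tax is the binding amount.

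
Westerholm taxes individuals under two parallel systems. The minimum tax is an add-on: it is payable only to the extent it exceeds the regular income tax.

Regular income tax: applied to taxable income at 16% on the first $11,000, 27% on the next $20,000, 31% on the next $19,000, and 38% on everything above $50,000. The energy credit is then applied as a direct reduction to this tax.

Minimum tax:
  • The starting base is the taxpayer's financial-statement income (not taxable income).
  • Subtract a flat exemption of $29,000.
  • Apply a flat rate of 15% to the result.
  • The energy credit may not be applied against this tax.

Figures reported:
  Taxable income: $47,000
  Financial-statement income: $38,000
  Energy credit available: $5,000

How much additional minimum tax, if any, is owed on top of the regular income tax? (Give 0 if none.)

Regular income tax:
  $11,000 × 16% = $1,760
  $20,000 × 27% = $5,400
  $16,000 × 31% = $4,960
  → $12,120
  Less energy credit $5,000 → $7,120

Minimum tax:
  Base (financial-statement income): $38,000
  Less exemption $29,000 → base $9,000
  $9,000 × 15% = $1,350

$1,350 ≤ $7,120, so no add-on is due.

$0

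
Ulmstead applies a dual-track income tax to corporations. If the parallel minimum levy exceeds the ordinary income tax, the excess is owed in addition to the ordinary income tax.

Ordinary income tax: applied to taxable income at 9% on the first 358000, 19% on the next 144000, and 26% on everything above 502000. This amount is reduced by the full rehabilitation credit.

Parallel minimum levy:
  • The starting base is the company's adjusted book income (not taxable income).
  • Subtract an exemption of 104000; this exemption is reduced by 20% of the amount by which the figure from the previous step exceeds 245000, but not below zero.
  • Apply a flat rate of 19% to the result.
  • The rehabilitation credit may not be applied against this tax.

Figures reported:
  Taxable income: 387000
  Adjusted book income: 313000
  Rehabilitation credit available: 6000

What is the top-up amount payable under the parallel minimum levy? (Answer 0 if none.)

Ordinary income tax:
  358000 × 9% = 32220
  29000 × 19% = 5510
  → 37730
  Less rehabilitation credit 6000 → 31730

Parallel minimum levy:
  Base (adjusted book income): 313000
  Exemption: 104000 − 20% × (313000 − 245000) = 104000 − 13600 = 90400
  Base: 313000 − 90400 = 222600
  222600 × 19% = 42294

Excess of parallel minimum levy over ordinary income tax: 42294 − 31730 = 10564.

10564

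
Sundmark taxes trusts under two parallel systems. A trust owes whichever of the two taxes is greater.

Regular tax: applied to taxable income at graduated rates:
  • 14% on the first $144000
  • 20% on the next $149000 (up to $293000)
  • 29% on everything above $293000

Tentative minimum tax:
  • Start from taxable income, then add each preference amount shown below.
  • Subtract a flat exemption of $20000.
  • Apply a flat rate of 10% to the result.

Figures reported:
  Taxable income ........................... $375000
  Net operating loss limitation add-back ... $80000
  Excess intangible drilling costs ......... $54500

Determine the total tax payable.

Tentative minimum tax:
  Adjusted income: $375000 + $80000 + $54500 = $509500
  Less exemption $20000 → base $489500
  $489500 × 10% = $48950

Regular tax:
  $144000 × 14% = $20160
  $149000 × 20% = $29800
  $82000 × 29% = $23780
  → $73740

$73740 > $48950, so the regular tax governs.

$73740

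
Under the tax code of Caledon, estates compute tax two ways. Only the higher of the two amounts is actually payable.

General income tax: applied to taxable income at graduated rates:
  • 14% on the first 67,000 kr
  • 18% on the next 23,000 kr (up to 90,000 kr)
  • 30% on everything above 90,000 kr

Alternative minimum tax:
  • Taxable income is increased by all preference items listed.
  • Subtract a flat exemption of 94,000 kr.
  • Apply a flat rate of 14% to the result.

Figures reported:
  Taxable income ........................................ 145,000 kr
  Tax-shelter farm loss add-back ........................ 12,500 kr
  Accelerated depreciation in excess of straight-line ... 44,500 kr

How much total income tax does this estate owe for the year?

30,020 kr

General income tax:
  67,000 kr × 14% = 9,380 kr
  23,000 kr × 18% = 4,140 kr
  55,000 kr × 30% = 16,500 kr
  → 30,020 kr

Alternative minimum tax:
  Adjusted income: 145,000 kr + 12,500 kr + 44,500 kr = 202,000 kr
  Less exemption 94,000 kr → base 108,000 kr
  108,000 kr × 14% = 15,120 kr

30,020 kr > 15,120 kr, so the general income tax governs.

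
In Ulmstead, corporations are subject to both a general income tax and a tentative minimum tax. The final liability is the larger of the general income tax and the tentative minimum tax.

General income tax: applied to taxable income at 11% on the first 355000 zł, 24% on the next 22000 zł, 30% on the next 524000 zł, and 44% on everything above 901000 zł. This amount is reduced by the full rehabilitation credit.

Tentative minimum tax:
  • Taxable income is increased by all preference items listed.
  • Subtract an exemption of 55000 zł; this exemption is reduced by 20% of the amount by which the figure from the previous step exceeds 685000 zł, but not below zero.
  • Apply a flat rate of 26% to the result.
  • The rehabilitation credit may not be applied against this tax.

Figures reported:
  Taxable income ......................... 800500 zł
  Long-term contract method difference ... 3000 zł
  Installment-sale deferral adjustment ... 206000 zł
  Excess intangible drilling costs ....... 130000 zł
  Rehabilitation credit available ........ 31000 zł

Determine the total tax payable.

Tentative minimum tax:
  Adjusted income: 800500 zł + 3000 zł + 206000 zł + 130000 zł = 1139500 zł
  Exemption: 20% × (1139500 zł − 685000 zł) = 90900 zł ≥ 55000 zł, so the exemption is fully phased out
  Base: 1139500 zł − 0 zł = 1139500 zł
  1139500 zł × 26% = 296270 zł

General income tax:
  355000 zł × 11% = 39050 zł
  22000 zł × 24% = 5280 zł
  423500 zł × 30% = 127050 zł
  → 171380 zł
  Less rehabilitation credit 31000 zł → 140380 zł

296270 zł > 140380 zł, so the tentative minimum tax is the binding amount.

296270 zł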